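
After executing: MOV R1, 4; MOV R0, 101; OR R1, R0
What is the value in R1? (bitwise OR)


Register state trace:
  MOV R1, 4  → R1 = 4 (0b00000100)
  MOV R0, 101  → R0 = 101 (0b01100101)
  OR R1, R0   → R1 = 4 OR 101 = 101 (0b01100101)
Final: R1 = 101

101


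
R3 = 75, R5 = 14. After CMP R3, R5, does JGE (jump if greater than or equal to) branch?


Trace:
  R3 = 75, R5 = 14
  CMP R3, R5  → compares 75 vs 14
  JGE checks: is 75 greater than or equal to 14?
  75 > 14, so condition is true
Branch taken: Yes

Yes


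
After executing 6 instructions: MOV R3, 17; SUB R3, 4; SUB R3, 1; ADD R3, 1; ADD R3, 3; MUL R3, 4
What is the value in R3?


Register state trace:
  MOV R3, 17  → R3 = 17
  SUB R3, 4  → R3 = 17 - 4 = 13
  SUB R3, 1  → R3 = 13 - 1 = 12
  ADD R3, 1  → R3 = 12 + 1 = 13
  ADD R3, 3  → R3 = 13 + 3 = 16
  MUL R3, 4  → R3 = 16 * 4 = 64
Final: R3 = 64

64


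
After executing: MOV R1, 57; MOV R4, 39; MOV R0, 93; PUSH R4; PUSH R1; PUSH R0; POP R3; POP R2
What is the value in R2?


Stack trace (top is rightmost):
  MOV R1, 57  → R1 = 57
  MOV R4, 39  → R4 = 39
  MOV R0, 93  → R0 = 93
  PUSH R4  → stack: [39]
  PUSH R1  → stack: [39, 57]
  PUSH R0  → stack: [39, 57, 93]
  POP R3  → R3 = 93, stack: [39, 57]
  POP R2  → R2 = 57, stack: [39]
Final: R2 = 57

57


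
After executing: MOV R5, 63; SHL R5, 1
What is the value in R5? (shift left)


Register state trace:
  MOV R5, 63  → R5 = 63
  SHL R5, 1  → R5 = 63 << 1 = 63 * 2^1 = 126
Final: R5 = 126

126


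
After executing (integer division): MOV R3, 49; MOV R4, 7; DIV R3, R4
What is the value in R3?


Register state trace:
  MOV R3, 49  → R3 = 49
  MOV R4, 7  → R4 = 7
  DIV R3, R4  → R3 = 49 // 7 = 7
Final: R3 = 7

7


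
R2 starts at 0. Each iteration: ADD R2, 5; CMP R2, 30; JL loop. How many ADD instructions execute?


Loop trace (R2 starts at 0, target 30, step 5):
  ADD #1: R2 = 0 + 5 = 5  → 5 < 30, loop
  ADD #2: R2 = 5 + 5 = 10  → 10 < 30, loop
  ADD #3: R2 = 10 + 5 = 15  → 15 < 30, loop
  ADD #4: R2 = 15 + 5 = 20  → 20 < 30, loop
  ADD #5: R2 = 20 + 5 = 25  → 25 < 30, loop
  ADD #6: R2 = 25 + 5 = 30  → 30 >= 30, exit
Total ADD instructions: 6

6


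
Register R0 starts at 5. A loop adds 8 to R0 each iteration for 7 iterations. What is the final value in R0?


Starting value: R0 = 5
  Iter 1: R0 = 5 + 8 = 13
  Iter 2: R0 = 13 + 8 = 21
  Iter 3: R0 = 21 + 8 = 29
  Iter 4: R0 = 29 + 8 = 37
  Iter 5: R0 = 37 + 8 = 45
  Iter 6: R0 = 45 + 8 = 53
  Iter 7: R0 = 53 + 8 = 61
Final: R0 = 61

61


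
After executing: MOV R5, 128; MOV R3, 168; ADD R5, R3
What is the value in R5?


Register state trace:
  MOV R5, 128  → R5 = 128
  MOV R3, 168  → R3 = 168
  ADD R5, R3  → R5 = 128 + 168 = 296
Final: R5 = 296

296


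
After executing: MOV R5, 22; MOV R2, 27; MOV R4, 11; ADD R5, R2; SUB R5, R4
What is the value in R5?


Register state trace:
  MOV R5, 22  → R5 = 22
  MOV R2, 27  → R2 = 27
  MOV R4, 11  → R4 = 11
  ADD R5, R2  → R5 = 22 + 27 = 49
  SUB R5, R4  → R5 = 49 - 11 = 38
Final: R5 = 38

38


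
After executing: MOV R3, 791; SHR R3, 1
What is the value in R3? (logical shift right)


Register state trace:
  MOV R3, 791  → R3 = 791
  SHR R3, 1  → R3 = 791 >> 1 = 791 // 2^1 = 395
Final: R3 = 395

395


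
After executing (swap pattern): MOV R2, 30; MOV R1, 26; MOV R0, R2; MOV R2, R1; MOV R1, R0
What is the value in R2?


Register state trace (swap pattern):
  MOV R2, 30  → R2 = 30
  MOV R1, 26  → R1 = 26
  MOV R0, R2  → R0 = 30  (save R2)
  MOV R2, R1  → R2 = 26  (R2 gets R1's value)
  MOV R1, R0  → R1 = 30  (R1 gets saved value)
Final: R2 = 26

26


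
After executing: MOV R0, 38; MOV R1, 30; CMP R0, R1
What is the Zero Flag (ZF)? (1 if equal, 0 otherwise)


Register state trace:
  MOV R0, 38  → R0 = 38
  MOV R1, 30  → R1 = 30
  CMP R0, R1  → computes 38 - 30 = 8
  Result is nonzero, so values are not equal
ZF = 0

0


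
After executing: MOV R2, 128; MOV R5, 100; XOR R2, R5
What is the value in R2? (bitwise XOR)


Register state trace:
  MOV R2, 128  → R2 = 128 (0b10000000)
  MOV R5, 100  → R5 = 100 (0b01100100)
  XOR R2, R5  → R2 = 128 XOR 100 = 228 (0b11100100)
Final: R2 = 228

228


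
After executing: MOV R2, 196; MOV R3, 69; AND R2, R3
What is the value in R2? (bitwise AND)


Register state trace:
  MOV R2, 196  → R2 = 196 (0b11000100)
  MOV R3, 69  → R3 = 69 (0b01000101)
  AND R2, R3  → R2 = 196 AND 69 = 68 (0b01000100)
Final: R2 = 68

68


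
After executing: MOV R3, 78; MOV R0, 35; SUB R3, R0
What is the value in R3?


Register state trace:
  MOV R3, 78  → R3 = 78
  MOV R0, 35  → R0 = 35
  SUB R3, R0  → R3 = 78 - 35 = 43
Final: R3 = 43

43


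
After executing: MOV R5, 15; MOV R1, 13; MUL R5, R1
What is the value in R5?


Register state trace:
  MOV R5, 15  → R5 = 15
  MOV R1, 13  → R1 = 13
  MUL R5, R1  → R5 = 15 * 13 = 195
Final: R5 = 195

195


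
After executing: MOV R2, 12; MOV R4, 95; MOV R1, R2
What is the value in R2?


Register state trace:
  MOV R2, 12  → R2 = 12
  MOV R4, 95  → R4 = 95
  MOV R1, R2  → R1 = 12
Final: R2 = 12

12


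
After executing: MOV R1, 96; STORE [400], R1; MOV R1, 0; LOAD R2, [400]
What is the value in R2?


Register and memory trace:
  MOV R1, 96  → R1 = 96
  STORE [400], R1  → mem[400] = 96
  MOV R1, 0  → R1 = 0
  LOAD R2, [400]  → R2 = mem[400] = 96
Final: R2 = 96

96


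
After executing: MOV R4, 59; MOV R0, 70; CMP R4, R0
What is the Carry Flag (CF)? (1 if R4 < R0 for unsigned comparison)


Register state trace:
  MOV R4, 59  → R4 = 59
  MOV R0, 70  → R0 = 70
  CMP R4, R0  → unsigned 59 - 70: borrow occurs
  59 < 70, so CF = 1
CF = 1

1


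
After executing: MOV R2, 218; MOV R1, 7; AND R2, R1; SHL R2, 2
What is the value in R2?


Register state trace:
  MOV R2, 218  → R2 = 218 (0b11011010)
  MOV R1, 7  → R1 = 7 (0b00000111)
  AND R2, R1  → R2 = 218 AND 7 = 2 (0b00000010)
  SHL R2, 2  → R2 = 2 << 2 = 8
Final: R2 = 8

8


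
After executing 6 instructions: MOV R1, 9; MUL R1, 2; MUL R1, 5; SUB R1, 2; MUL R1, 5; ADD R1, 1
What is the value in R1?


Register state trace:
  MOV R1, 9  → R1 = 9
  MUL R1, 2  → R1 = 9 * 2 = 18
  MUL R1, 5  → R1 = 18 * 5 = 90
  SUB R1, 2  → R1 = 90 - 2 = 88
  MUL R1, 5  → R1 = 88 * 5 = 440
  ADD R1, 1  → R1 = 440 + 1 = 441
Final: R1 = 441

441


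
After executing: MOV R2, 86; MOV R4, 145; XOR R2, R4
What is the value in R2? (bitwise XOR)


Register state trace:
  MOV R2, 86  → R2 = 86 (0b01010110)
  MOV R4, 145  → R4 = 145 (0b10010001)
  XOR R2, R4  → R2 = 86 XOR 145 = 199 (0b11000111)
Final: R2 = 199

199


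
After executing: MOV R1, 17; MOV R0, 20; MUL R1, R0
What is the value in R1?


Register state trace:
  MOV R1, 17  → R1 = 17
  MOV R0, 20  → R0 = 20
  MUL R1, R0  → R1 = 17 * 20 = 340
Final: R1 = 340

340


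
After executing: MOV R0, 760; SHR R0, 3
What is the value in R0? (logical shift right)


Register state trace:
  MOV R0, 760  → R0 = 760
  SHR R0, 3  → R0 = 760 >> 3 = 760 // 2^3 = 95
Final: R0 = 95

95


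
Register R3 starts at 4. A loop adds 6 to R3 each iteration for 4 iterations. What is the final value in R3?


Starting value: R3 = 4
  Iter 1: R3 = 4 + 6 = 10
  Iter 2: R3 = 10 + 6 = 16
  Iter 3: R3 = 16 + 6 = 22
  Iter 4: R3 = 22 + 6 = 28
Final: R3 = 28

28


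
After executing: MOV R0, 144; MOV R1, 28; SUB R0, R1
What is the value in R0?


Register state trace:
  MOV R0, 144  → R0 = 144
  MOV R1, 28  → R1 = 28
  SUB R0, R1  → R0 = 144 - 28 = 116
Final: R0 = 116

116


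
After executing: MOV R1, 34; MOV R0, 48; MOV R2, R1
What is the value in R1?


Register state trace:
  MOV R1, 34  → R1 = 34
  MOV R0, 48  → R0 = 48
  MOV R2, R1  → R2 = 34
Final: R1 = 34

34


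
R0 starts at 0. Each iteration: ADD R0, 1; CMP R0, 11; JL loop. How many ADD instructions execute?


Loop trace (R0 starts at 0, target 11, step 1):
  ADD #1: R0 = 0 + 1 = 1  → 1 < 11, loop
  ADD #2: R0 = 1 + 1 = 2  → 2 < 11, loop
  ADD #3: R0 = 2 + 1 = 3  → 3 < 11, loop
  ADD #4: R0 = 3 + 1 = 4  → 4 < 11, loop
  ADD #5: R0 = 4 + 1 = 5  → 5 < 11, loop
  ADD #6: R0 = 5 + 1 = 6  → 6 < 11, loop
  ADD #7: R0 = 6 + 1 = 7  → 7 < 11, loop
  ADD #8: R0 = 7 + 1 = 8  → 8 < 11, loop
  ADD #9: R0 = 8 + 1 = 9  → 9 < 11, loop
  ADD #10: R0 = 9 + 1 = 10  → 10 < 11, loop
  ADD #11: R0 = 10 + 1 = 11  → 11 >= 11, exit
Total ADD instructions: 11

11


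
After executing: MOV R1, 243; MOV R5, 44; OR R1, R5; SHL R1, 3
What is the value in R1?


Register state trace:
  MOV R1, 243  → R1 = 243 (0b11110011)
  MOV R5, 44  → R5 = 44 (0b00101100)
  OR R1, R5  → R1 = 243 OR 44 = 255 (0b11111111)
  SHL R1, 3  → R1 = 255 << 3 = 2040
Final: R1 = 2040

2040


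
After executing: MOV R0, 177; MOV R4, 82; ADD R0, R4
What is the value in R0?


Register state trace:
  MOV R0, 177  → R0 = 177
  MOV R4, 82  → R4 = 82
  ADD R0, R4  → R0 = 177 + 82 = 259
Final: R0 = 259

259


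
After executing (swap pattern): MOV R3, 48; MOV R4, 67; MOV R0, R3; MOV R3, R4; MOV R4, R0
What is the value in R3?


Register state trace (swap pattern):
  MOV R3, 48  → R3 = 48
  MOV R4, 67  → R4 = 67
  MOV R0, R3  → R0 = 48  (save R3)
  MOV R3, R4  → R3 = 67  (R3 gets R4's value)
  MOV R4, R0  → R4 = 48  (R4 gets saved value)
Final: R3 = 67

67


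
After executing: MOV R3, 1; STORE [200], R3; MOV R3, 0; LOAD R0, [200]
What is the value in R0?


Register and memory trace:
  MOV R3, 1  → R3 = 1
  STORE [200], R3  → mem[200] = 1
  MOV R3, 0  → R3 = 0
  LOAD R0, [200]  → R0 = mem[200] = 1
Final: R0 = 1

1


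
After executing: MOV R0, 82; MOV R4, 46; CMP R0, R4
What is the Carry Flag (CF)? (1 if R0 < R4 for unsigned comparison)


Register state trace:
  MOV R0, 82  → R0 = 82
  MOV R4, 46  → R4 = 46
  CMP R0, R4  → unsigned 82 - 46: no borrow
  82 >= 46, so CF = 0
CF = 0

0


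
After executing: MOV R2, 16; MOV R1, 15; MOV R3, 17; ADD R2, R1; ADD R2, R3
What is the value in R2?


Register state trace:
  MOV R2, 16  → R2 = 16
  MOV R1, 15  → R1 = 15
  MOV R3, 17  → R3 = 17
  ADD R2, R1  → R2 = 16 + 15 = 31
  ADD R2, R3  → R2 = 31 + 17 = 48
Final: R2 = 48

48


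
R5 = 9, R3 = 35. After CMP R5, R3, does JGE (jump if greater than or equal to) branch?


Trace:
  R5 = 9, R3 = 35
  CMP R5, R3  → compares 9 vs 35
  JGE checks: is 9 greater than or equal to 35?
  9 < 35, so condition is false
Branch taken: No

No


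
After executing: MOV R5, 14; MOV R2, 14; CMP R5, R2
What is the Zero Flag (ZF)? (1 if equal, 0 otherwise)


Register state trace:
  MOV R5, 14  → R5 = 14
  MOV R2, 14  → R2 = 14
  CMP R5, R2  → computes 14 - 14 = 0
  Result is zero, so values are equal
ZF = 1

1


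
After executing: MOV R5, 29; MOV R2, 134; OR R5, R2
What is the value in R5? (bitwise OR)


Register state trace:
  MOV R5, 29  → R5 = 29 (0b00011101)
  MOV R2, 134  → R2 = 134 (0b10000110)
  OR R5, R2   → R5 = 29 OR 134 = 159 (0b10011111)
Final: R5 = 159

159


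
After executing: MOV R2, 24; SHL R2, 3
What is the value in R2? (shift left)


Register state trace:
  MOV R2, 24  → R2 = 24
  SHL R2, 3  → R2 = 24 << 3 = 24 * 2^3 = 192
Final: R2 = 192

192


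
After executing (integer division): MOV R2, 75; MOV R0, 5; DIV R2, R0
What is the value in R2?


Register state trace:
  MOV R2, 75  → R2 = 75
  MOV R0, 5  → R0 = 5
  DIV R2, R0  → R2 = 75 // 5 = 15
Final: R2 = 15

15


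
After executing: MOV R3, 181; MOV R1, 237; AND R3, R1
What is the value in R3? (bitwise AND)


Register state trace:
  MOV R3, 181  → R3 = 181 (0b10110101)
  MOV R1, 237  → R1 = 237 (0b11101101)
  AND R3, R1  → R3 = 181 AND 237 = 165 (0b10100101)
Final: R3 = 165

165


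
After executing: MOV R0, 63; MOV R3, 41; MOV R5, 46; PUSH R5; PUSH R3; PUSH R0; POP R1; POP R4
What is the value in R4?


Stack trace (top is rightmost):
  MOV R0, 63  → R0 = 63
  MOV R3, 41  → R3 = 41
  MOV R5, 46  → R5 = 46
  PUSH R5  → stack: [46]
  PUSH R3  → stack: [46, 41]
  PUSH R0  → stack: [46, 41, 63]
  POP R1  → R1 = 63, stack: [46, 41]
  POP R4  → R4 = 41, stack: [46]
Final: R4 = 41

41


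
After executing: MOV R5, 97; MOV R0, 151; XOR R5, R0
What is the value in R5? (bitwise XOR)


Register state trace:
  MOV R5, 97  → R5 = 97 (0b01100001)
  MOV R0, 151  → R0 = 151 (0b10010111)
  XOR R5, R0  → R5 = 97 XOR 151 = 246 (0b11110110)
Final: R5 = 246

246


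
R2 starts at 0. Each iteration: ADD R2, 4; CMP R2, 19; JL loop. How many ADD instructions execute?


Loop trace (R2 starts at 0, target 19, step 4):
  ADD #1: R2 = 0 + 4 = 4  → 4 < 19, loop
  ADD #2: R2 = 4 + 4 = 8  → 8 < 19, loop
  ADD #3: R2 = 8 + 4 = 12  → 12 < 19, loop
  ADD #4: R2 = 12 + 4 = 16  → 16 < 19, loop
  ADD #5: R2 = 16 + 4 = 20  → 20 >= 19, exit
Total ADD instructions: 5

5


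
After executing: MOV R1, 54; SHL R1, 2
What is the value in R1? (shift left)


Register state trace:
  MOV R1, 54  → R1 = 54
  SHL R1, 2  → R1 = 54 << 2 = 54 * 2^2 = 216
Final: R1 = 216

216


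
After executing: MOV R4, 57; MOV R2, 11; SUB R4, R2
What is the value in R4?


Register state trace:
  MOV R4, 57  → R4 = 57
  MOV R2, 11  → R2 = 11
  SUB R4, R2  → R4 = 57 - 11 = 46
Final: R4 = 46

46


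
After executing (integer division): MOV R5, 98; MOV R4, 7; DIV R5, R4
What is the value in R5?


Register state trace:
  MOV R5, 98  → R5 = 98
  MOV R4, 7  → R4 = 7
  DIV R5, R4  → R5 = 98 // 7 = 14
Final: R5 = 14

14


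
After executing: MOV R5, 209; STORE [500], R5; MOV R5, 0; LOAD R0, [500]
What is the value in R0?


Register and memory trace:
  MOV R5, 209  → R5 = 209
  STORE [500], R5  → mem[500] = 209
  MOV R5, 0  → R5 = 0
  LOAD R0, [500]  → R0 = mem[500] = 209
Final: R0 = 209

209


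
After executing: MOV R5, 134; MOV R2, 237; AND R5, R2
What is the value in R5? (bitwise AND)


Register state trace:
  MOV R5, 134  → R5 = 134 (0b10000110)
  MOV R2, 237  → R2 = 237 (0b11101101)
  AND R5, R2  → R5 = 134 AND 237 = 132 (0b10000100)
Final: R5 = 132

132


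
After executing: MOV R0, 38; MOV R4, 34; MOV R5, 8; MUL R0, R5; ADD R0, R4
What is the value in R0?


Register state trace:
  MOV R0, 38  → R0 = 38
  MOV R4, 34  → R4 = 34
  MOV R5, 8  → R5 = 8
  MUL R0, R5  → R0 = 38 * 8 = 304
  ADD R0, R4  → R0 = 304 + 34 = 338
Final: R0 = 338

338


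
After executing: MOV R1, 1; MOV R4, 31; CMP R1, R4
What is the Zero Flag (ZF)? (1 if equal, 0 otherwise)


Register state trace:
  MOV R1, 1  → R1 = 1
  MOV R4, 31  → R4 = 31
  CMP R1, R4  → computes 1 - 31 = -30
  Result is nonzero, so values are not equal
ZF = 0

0


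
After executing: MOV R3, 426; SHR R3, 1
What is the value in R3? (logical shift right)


Register state trace:
  MOV R3, 426  → R3 = 426
  SHR R3, 1  → R3 = 426 >> 1 = 426 // 2^1 = 213
Final: R3 = 213

213


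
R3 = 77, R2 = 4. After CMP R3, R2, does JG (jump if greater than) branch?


Trace:
  R3 = 77, R2 = 4
  CMP R3, R2  → compares 77 vs 4
  JG checks: is 77 greater than 4?
  77 > 4, so condition is true
Branch taken: Yes

Yes


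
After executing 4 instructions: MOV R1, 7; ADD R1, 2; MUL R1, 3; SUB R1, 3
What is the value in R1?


Register state trace:
  MOV R1, 7  → R1 = 7
  ADD R1, 2  → R1 = 7 + 2 = 9
  MUL R1, 3  → R1 = 9 * 3 = 27
  SUB R1, 3  → R1 = 27 - 3 = 24
Final: R1 = 24

24


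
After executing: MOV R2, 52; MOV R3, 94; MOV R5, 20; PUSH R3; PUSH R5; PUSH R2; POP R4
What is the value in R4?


Stack trace (top is rightmost):
  MOV R2, 52  → R2 = 52
  MOV R3, 94  → R3 = 94
  MOV R5, 20  → R5 = 20
  PUSH R3  → stack: [94]
  PUSH R5  → stack: [94, 20]
  PUSH R2  → stack: [94, 20, 52]
  POP R4  → R4 = 52, stack: [94, 20]
Final: R4 = 52

52


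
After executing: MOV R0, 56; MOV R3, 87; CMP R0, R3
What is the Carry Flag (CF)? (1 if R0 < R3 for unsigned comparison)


Register state trace:
  MOV R0, 56  → R0 = 56
  MOV R3, 87  → R3 = 87
  CMP R0, R3  → unsigned 56 - 87: borrow occurs
  56 < 87, so CF = 1
CF = 1

1


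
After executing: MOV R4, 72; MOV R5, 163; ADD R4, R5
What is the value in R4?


Register state trace:
  MOV R4, 72  → R4 = 72
  MOV R5, 163  → R5 = 163
  ADD R4, R5  → R4 = 72 + 163 = 235
Final: R4 = 235

235


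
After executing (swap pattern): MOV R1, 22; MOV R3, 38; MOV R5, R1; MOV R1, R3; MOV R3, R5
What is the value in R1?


Register state trace (swap pattern):
  MOV R1, 22  → R1 = 22
  MOV R3, 38  → R3 = 38
  MOV R5, R1  → R5 = 22  (save R1)
  MOV R1, R3  → R1 = 38  (R1 gets R3's value)
  MOV R3, R5  → R3 = 22  (R3 gets saved value)
Final: R1 = 38

38


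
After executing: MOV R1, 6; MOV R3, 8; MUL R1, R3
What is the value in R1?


Register state trace:
  MOV R1, 6  → R1 = 6
  MOV R3, 8  → R3 = 8
  MUL R1, R3  → R1 = 6 * 8 = 48
Final: R1 = 48

48


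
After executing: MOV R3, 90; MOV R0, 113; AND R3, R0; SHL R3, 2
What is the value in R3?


Register state trace:
  MOV R3, 90  → R3 = 90 (0b01011010)
  MOV R0, 113  → R0 = 113 (0b01110001)
  AND R3, R0  → R3 = 90 AND 113 = 80 (0b01010000)
  SHL R3, 2  → R3 = 80 << 2 = 320
Final: R3 = 320

320


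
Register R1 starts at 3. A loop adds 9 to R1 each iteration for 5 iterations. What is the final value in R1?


Starting value: R1 = 3
  Iter 1: R1 = 3 + 9 = 12
  Iter 2: R1 = 12 + 9 = 21
  Iter 3: R1 = 21 + 9 = 30
  Iter 4: R1 = 30 + 9 = 39
  Iter 5: R1 = 39 + 9 = 48
Final: R1 = 48

48


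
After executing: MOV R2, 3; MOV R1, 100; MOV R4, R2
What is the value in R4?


Register state trace:
  MOV R2, 3  → R2 = 3
  MOV R1, 100  → R1 = 100
  MOV R4, R2  → R4 = 3
Final: R4 = 3

3


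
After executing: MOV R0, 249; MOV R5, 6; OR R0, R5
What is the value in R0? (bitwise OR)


Register state trace:
  MOV R0, 249  → R0 = 249 (0b11111001)
  MOV R5, 6  → R5 = 6 (0b00000110)
  OR R0, R5   → R0 = 249 OR 6 = 255 (0b11111111)
Final: R0 = 255

255


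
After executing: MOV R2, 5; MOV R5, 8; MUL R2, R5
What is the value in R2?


Register state trace:
  MOV R2, 5  → R2 = 5
  MOV R5, 8  → R5 = 8
  MUL R2, R5  → R2 = 5 * 8 = 40
Final: R2 = 40

40


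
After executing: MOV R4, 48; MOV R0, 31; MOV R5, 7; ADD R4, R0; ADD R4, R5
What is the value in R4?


Register state trace:
  MOV R4, 48  → R4 = 48
  MOV R0, 31  → R0 = 31
  MOV R5, 7  → R5 = 7
  ADD R4, R0  → R4 = 48 + 31 = 79
  ADD R4, R5  → R4 = 79 + 7 = 86
Final: R4 = 86

86


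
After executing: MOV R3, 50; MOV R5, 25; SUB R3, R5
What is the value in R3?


Register state trace:
  MOV R3, 50  → R3 = 50
  MOV R5, 25  → R5 = 25
  SUB R3, R5  → R3 = 50 - 25 = 25
Final: R3 = 25

25


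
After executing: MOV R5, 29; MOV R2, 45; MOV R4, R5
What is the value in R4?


Register state trace:
  MOV R5, 29  → R5 = 29
  MOV R2, 45  → R2 = 45
  MOV R4, R5  → R4 = 29
Final: R4 = 29

29


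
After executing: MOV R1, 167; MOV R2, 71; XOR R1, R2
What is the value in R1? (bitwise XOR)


Register state trace:
  MOV R1, 167  → R1 = 167 (0b10100111)
  MOV R2, 71  → R2 = 71 (0b01000111)
  XOR R1, R2  → R1 = 167 XOR 71 = 224 (0b11100000)
Final: R1 = 224

224


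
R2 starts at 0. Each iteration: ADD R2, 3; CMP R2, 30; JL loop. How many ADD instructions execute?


Loop trace (R2 starts at 0, target 30, step 3):
  ADD #1: R2 = 0 + 3 = 3  → 3 < 30, loop
  ADD #2: R2 = 3 + 3 = 6  → 6 < 30, loop
  ADD #3: R2 = 6 + 3 = 9  → 9 < 30, loop
  ADD #4: R2 = 9 + 3 = 12  → 12 < 30, loop
  ADD #5: R2 = 12 + 3 = 15  → 15 < 30, loop
  ADD #6: R2 = 15 + 3 = 18  → 18 < 30, loop
  ADD #7: R2 = 18 + 3 = 21  → 21 < 30, loop
  ADD #8: R2 = 21 + 3 = 24  → 24 < 30, loop
  ADD #9: R2 = 24 + 3 = 27  → 27 < 30, loop
  ADD #10: R2 = 27 + 3 = 30  → 30 >= 30, exit
Total ADD instructions: 10

10


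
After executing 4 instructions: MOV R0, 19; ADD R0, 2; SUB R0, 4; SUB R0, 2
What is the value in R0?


Register state trace:
  MOV R0, 19  → R0 = 19
  ADD R0, 2  → R0 = 19 + 2 = 21
  SUB R0, 4  → R0 = 21 - 4 = 17
  SUB R0, 2  → R0 = 17 - 2 = 15
Final: R0 = 15

15


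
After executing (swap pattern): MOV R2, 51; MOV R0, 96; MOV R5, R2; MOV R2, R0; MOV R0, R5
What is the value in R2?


Register state trace (swap pattern):
  MOV R2, 51  → R2 = 51
  MOV R0, 96  → R0 = 96
  MOV R5, R2  → R5 = 51  (save R2)
  MOV R2, R0  → R2 = 96  (R2 gets R0's value)
  MOV R0, R5  → R0 = 51  (R0 gets saved value)
Final: R2 = 96

96


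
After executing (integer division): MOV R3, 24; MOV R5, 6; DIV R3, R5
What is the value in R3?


Register state trace:
  MOV R3, 24  → R3 = 24
  MOV R5, 6  → R5 = 6
  DIV R3, R5  → R3 = 24 // 6 = 4
Final: R3 = 4

4


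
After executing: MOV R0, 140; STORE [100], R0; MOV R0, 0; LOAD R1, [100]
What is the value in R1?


Register and memory trace:
  MOV R0, 140  → R0 = 140
  STORE [100], R0  → mem[100] = 140
  MOV R0, 0  → R0 = 0
  LOAD R1, [100]  → R1 = mem[100] = 140
Final: R1 = 140

140


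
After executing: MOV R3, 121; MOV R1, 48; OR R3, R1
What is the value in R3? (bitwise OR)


Register state trace:
  MOV R3, 121  → R3 = 121 (0b01111001)
  MOV R1, 48  → R1 = 48 (0b00110000)
  OR R3, R1   → R3 = 121 OR 48 = 121 (0b01111001)
Final: R3 = 121

121


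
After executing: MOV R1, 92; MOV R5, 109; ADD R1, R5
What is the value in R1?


Register state trace:
  MOV R1, 92  → R1 = 92
  MOV R5, 109  → R5 = 109
  ADD R1, R5  → R1 = 92 + 109 = 201
Final: R1 = 201

201


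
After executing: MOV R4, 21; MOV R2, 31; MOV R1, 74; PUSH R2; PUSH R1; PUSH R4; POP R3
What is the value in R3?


Stack trace (top is rightmost):
  MOV R4, 21  → R4 = 21
  MOV R2, 31  → R2 = 31
  MOV R1, 74  → R1 = 74
  PUSH R2  → stack: [31]
  PUSH R1  → stack: [31, 74]
  PUSH R4  → stack: [31, 74, 21]
  POP R3  → R3 = 21, stack: [31, 74]
Final: R3 = 21

21


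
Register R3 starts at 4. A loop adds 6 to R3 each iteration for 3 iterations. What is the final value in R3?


Starting value: R3 = 4
  Iter 1: R3 = 4 + 6 = 10
  Iter 2: R3 = 10 + 6 = 16
  Iter 3: R3 = 16 + 6 = 22
Final: R3 = 22

22


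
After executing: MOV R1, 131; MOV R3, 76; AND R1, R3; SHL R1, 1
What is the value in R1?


Register state trace:
  MOV R1, 131  → R1 = 131 (0b10000011)
  MOV R3, 76  → R3 = 76 (0b01001100)
  AND R1, R3  → R1 = 131 AND 76 = 0 (0b00000000)
  SHL R1, 1  → R1 = 0 << 1 = 0
Final: R1 = 0

0


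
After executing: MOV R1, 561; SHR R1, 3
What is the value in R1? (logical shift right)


Register state trace:
  MOV R1, 561  → R1 = 561
  SHR R1, 3  → R1 = 561 >> 3 = 561 // 2^3 = 70
Final: R1 = 70

70


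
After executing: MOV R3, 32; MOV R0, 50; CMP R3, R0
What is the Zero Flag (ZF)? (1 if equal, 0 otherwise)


Register state trace:
  MOV R3, 32  → R3 = 32
  MOV R0, 50  → R0 = 50
  CMP R3, R0  → computes 32 - 50 = -18
  Result is nonzero, so values are not equal
ZF = 0

0


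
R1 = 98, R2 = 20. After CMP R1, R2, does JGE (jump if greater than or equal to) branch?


Trace:
  R1 = 98, R2 = 20
  CMP R1, R2  → compares 98 vs 20
  JGE checks: is 98 greater than or equal to 20?
  98 > 20, so condition is true
Branch taken: Yes

Yes


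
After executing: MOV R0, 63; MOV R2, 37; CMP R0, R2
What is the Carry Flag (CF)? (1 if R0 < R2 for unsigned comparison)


Register state trace:
  MOV R0, 63  → R0 = 63
  MOV R2, 37  → R2 = 37
  CMP R0, R2  → unsigned 63 - 37: no borrow
  63 >= 37, so CF = 0
CF = 0

0


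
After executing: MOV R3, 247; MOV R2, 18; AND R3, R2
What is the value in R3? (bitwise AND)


Register state trace:
  MOV R3, 247  → R3 = 247 (0b11110111)
  MOV R2, 18  → R2 = 18 (0b00010010)
  AND R3, R2  → R3 = 247 AND 18 = 18 (0b00010010)
Final: R3 = 18

18


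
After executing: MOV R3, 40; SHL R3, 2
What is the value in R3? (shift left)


Register state trace:
  MOV R3, 40  → R3 = 40
  SHL R3, 2  → R3 = 40 << 2 = 40 * 2^2 = 160
Final: R3 = 160

160


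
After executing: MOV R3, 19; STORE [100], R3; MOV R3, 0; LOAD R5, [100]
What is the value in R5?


Register and memory trace:
  MOV R3, 19  → R3 = 19
  STORE [100], R3  → mem[100] = 19
  MOV R3, 0  → R3 = 0
  LOAD R5, [100]  → R5 = mem[100] = 19
Final: R5 = 19

19


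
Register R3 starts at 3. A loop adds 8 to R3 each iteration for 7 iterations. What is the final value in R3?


Starting value: R3 = 3
  Iter 1: R3 = 3 + 8 = 11
  Iter 2: R3 = 11 + 8 = 19
  Iter 3: R3 = 19 + 8 = 27
  Iter 4: R3 = 27 + 8 = 35
  Iter 5: R3 = 35 + 8 = 43
  Iter 6: R3 = 43 + 8 = 51
  Iter 7: R3 = 51 + 8 = 59
Final: R3 = 59

59


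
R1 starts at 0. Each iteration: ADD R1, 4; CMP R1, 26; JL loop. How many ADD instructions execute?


Loop trace (R1 starts at 0, target 26, step 4):
  ADD #1: R1 = 0 + 4 = 4  → 4 < 26, loop
  ADD #2: R1 = 4 + 4 = 8  → 8 < 26, loop
  ADD #3: R1 = 8 + 4 = 12  → 12 < 26, loop
  ADD #4: R1 = 12 + 4 = 16  → 16 < 26, loop
  ADD #5: R1 = 16 + 4 = 20  → 20 < 26, loop
  ADD #6: R1 = 20 + 4 = 24  → 24 < 26, loop
  ADD #7: R1 = 24 + 4 = 28  → 28 >= 26, exit
Total ADD instructions: 7

7


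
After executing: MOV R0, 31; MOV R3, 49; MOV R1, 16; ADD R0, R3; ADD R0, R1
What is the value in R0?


Register state trace:
  MOV R0, 31  → R0 = 31
  MOV R3, 49  → R3 = 49
  MOV R1, 16  → R1 = 16
  ADD R0, R3  → R0 = 31 + 49 = 80
  ADD R0, R1  → R0 = 80 + 16 = 96
Final: R0 = 96

96


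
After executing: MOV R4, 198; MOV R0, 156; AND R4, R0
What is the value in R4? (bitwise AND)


Register state trace:
  MOV R4, 198  → R4 = 198 (0b11000110)
  MOV R0, 156  → R0 = 156 (0b10011100)
  AND R4, R0  → R4 = 198 AND 156 = 132 (0b10000100)
Final: R4 = 132

132


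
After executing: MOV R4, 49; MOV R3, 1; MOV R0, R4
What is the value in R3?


Register state trace:
  MOV R4, 49  → R4 = 49
  MOV R3, 1  → R3 = 1
  MOV R0, R4  → R0 = 49
Final: R3 = 1

1


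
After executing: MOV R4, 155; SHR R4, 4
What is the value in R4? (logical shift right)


Register state trace:
  MOV R4, 155  → R4 = 155
  SHR R4, 4  → R4 = 155 >> 4 = 155 // 2^4 = 9
Final: R4 = 9

9


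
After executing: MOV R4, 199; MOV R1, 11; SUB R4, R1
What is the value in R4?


Register state trace:
  MOV R4, 199  → R4 = 199
  MOV R1, 11  → R1 = 11
  SUB R4, R1  → R4 = 199 - 11 = 188
Final: R4 = 188

188


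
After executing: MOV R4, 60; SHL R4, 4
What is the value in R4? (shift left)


Register state trace:
  MOV R4, 60  → R4 = 60
  SHL R4, 4  → R4 = 60 << 4 = 60 * 2^4 = 960
Final: R4 = 960

960


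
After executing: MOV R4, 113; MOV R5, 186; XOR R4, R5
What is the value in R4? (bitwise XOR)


Register state trace:
  MOV R4, 113  → R4 = 113 (0b01110001)
  MOV R5, 186  → R5 = 186 (0b10111010)
  XOR R4, R5  → R4 = 113 XOR 186 = 203 (0b11001011)
Final: R4 = 203

203


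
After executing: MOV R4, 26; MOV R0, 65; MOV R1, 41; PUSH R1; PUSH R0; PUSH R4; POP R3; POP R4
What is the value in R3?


Stack trace (top is rightmost):
  MOV R4, 26  → R4 = 26
  MOV R0, 65  → R0 = 65
  MOV R1, 41  → R1 = 41
  PUSH R1  → stack: [41]
  PUSH R0  → stack: [41, 65]
  PUSH R4  → stack: [41, 65, 26]
  POP R3  → R3 = 26, stack: [41, 65]
  POP R4  → R4 = 65, stack: [41]
Final: R3 = 26

26


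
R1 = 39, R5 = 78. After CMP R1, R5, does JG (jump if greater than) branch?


Trace:
  R1 = 39, R5 = 78
  CMP R1, R5  → compares 39 vs 78
  JG checks: is 39 greater than 78?
  39 < 78, so condition is false
Branch taken: No

No


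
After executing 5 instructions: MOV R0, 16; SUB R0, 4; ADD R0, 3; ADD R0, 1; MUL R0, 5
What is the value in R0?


Register state trace:
  MOV R0, 16  → R0 = 16
  SUB R0, 4  → R0 = 16 - 4 = 12
  ADD R0, 3  → R0 = 12 + 3 = 15
  ADD R0, 1  → R0 = 15 + 1 = 16
  MUL R0, 5  → R0 = 16 * 5 = 80
Final: R0 = 80

80


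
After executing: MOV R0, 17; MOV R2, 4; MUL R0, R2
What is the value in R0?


Register state trace:
  MOV R0, 17  → R0 = 17
  MOV R2, 4  → R2 = 4
  MUL R0, R2  → R0 = 17 * 4 = 68
Final: R0 = 68

68


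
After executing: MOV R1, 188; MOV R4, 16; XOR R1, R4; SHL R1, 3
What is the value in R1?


Register state trace:
  MOV R1, 188  → R1 = 188 (0b10111100)
  MOV R4, 16  → R4 = 16 (0b00010000)
  XOR R1, R4  → R1 = 188 XOR 16 = 172 (0b10101100)
  SHL R1, 3  → R1 = 172 << 3 = 1376
Final: R1 = 1376

1376


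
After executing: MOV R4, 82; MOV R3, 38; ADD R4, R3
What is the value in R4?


Register state trace:
  MOV R4, 82  → R4 = 82
  MOV R3, 38  → R3 = 38
  ADD R4, R3  → R4 = 82 + 38 = 120
Final: R4 = 120

120


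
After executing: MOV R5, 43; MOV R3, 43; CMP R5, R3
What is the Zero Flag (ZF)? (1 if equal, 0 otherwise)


Register state trace:
  MOV R5, 43  → R5 = 43
  MOV R3, 43  → R3 = 43
  CMP R5, R3  → computes 43 - 43 = 0
  Result is zero, so values are equal
ZF = 1

1


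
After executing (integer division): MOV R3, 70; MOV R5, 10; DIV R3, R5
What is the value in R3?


Register state trace:
  MOV R3, 70  → R3 = 70
  MOV R5, 10  → R5 = 10
  DIV R3, R5  → R3 = 70 // 10 = 7
Final: R3 = 7

7


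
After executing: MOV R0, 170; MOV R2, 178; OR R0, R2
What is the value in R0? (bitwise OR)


Register state trace:
  MOV R0, 170  → R0 = 170 (0b10101010)
  MOV R2, 178  → R2 = 178 (0b10110010)
  OR R0, R2   → R0 = 170 OR 178 = 186 (0b10111010)
Final: R0 = 186

186


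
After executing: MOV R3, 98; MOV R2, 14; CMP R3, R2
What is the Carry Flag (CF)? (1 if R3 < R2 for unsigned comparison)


Register state trace:
  MOV R3, 98  → R3 = 98
  MOV R2, 14  → R2 = 14
  CMP R3, R2  → unsigned 98 - 14: no borrow
  98 >= 14, so CF = 0
CF = 0

0


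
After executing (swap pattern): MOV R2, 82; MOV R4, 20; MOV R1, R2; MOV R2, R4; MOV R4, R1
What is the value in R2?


Register state trace (swap pattern):
  MOV R2, 82  → R2 = 82
  MOV R4, 20  → R4 = 20
  MOV R1, R2  → R1 = 82  (save R2)
  MOV R2, R4  → R2 = 20  (R2 gets R4's value)
  MOV R4, R1  → R4 = 82  (R4 gets saved value)
Final: R2 = 20

20


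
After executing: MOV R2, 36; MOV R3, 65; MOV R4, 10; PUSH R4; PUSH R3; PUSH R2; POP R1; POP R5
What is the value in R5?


Stack trace (top is rightmost):
  MOV R2, 36  → R2 = 36
  MOV R3, 65  → R3 = 65
  MOV R4, 10  → R4 = 10
  PUSH R4  → stack: [10]
  PUSH R3  → stack: [10, 65]
  PUSH R2  → stack: [10, 65, 36]
  POP R1  → R1 = 36, stack: [10, 65]
  POP R5  → R5 = 65, stack: [10]
Final: R5 = 65

65


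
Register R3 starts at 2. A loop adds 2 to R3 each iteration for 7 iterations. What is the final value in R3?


Starting value: R3 = 2
  Iter 1: R3 = 2 + 2 = 4
  Iter 2: R3 = 4 + 2 = 6
  Iter 3: R3 = 6 + 2 = 8
  Iter 4: R3 = 8 + 2 = 10
  Iter 5: R3 = 10 + 2 = 12
  Iter 6: R3 = 12 + 2 = 14
  Iter 7: R3 = 14 + 2 = 16
Final: R3 = 16

16


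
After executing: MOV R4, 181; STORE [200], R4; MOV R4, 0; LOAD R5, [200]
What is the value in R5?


Register and memory trace:
  MOV R4, 181  → R4 = 181
  STORE [200], R4  → mem[200] = 181
  MOV R4, 0  → R4 = 0
  LOAD R5, [200]  → R5 = mem[200] = 181
Final: R5 = 181

181


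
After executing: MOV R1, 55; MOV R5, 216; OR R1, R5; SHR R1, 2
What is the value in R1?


Register state trace:
  MOV R1, 55  → R1 = 55 (0b00110111)
  MOV R5, 216  → R5 = 216 (0b11011000)
  OR R1, R5  → R1 = 55 OR 216 = 255 (0b11111111)
  SHR R1, 2  → R1 = 255 >> 2 = 63
Final: R1 = 63

63


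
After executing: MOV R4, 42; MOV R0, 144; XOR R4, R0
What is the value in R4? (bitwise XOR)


Register state trace:
  MOV R4, 42  → R4 = 42 (0b00101010)
  MOV R0, 144  → R0 = 144 (0b10010000)
  XOR R4, R0  → R4 = 42 XOR 144 = 186 (0b10111010)
Final: R4 = 186

186


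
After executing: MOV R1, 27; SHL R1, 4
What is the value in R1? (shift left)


Register state trace:
  MOV R1, 27  → R1 = 27
  SHL R1, 4  → R1 = 27 << 4 = 27 * 2^4 = 432
Final: R1 = 432

432


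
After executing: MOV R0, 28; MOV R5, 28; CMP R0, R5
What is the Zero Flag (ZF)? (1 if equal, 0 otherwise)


Register state trace:
  MOV R0, 28  → R0 = 28
  MOV R5, 28  → R5 = 28
  CMP R0, R5  → computes 28 - 28 = 0
  Result is zero, so values are equal
ZF = 1

1


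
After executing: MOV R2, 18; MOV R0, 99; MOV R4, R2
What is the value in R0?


Register state trace:
  MOV R2, 18  → R2 = 18
  MOV R0, 99  → R0 = 99
  MOV R4, R2  → R4 = 18
Final: R0 = 99

99


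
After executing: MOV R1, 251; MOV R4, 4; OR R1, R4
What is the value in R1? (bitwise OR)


Register state trace:
  MOV R1, 251  → R1 = 251 (0b11111011)
  MOV R4, 4  → R4 = 4 (0b00000100)
  OR R1, R4   → R1 = 251 OR 4 = 255 (0b11111111)
Final: R1 = 255

255


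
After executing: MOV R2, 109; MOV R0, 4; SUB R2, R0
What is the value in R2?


Register state trace:
  MOV R2, 109  → R2 = 109
  MOV R0, 4  → R0 = 4
  SUB R2, R0  → R2 = 109 - 4 = 105
Final: R2 = 105

105


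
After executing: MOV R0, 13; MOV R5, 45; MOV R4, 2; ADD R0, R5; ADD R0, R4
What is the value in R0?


Register state trace:
  MOV R0, 13  → R0 = 13
  MOV R5, 45  → R5 = 45
  MOV R4, 2  → R4 = 2
  ADD R0, R5  → R0 = 13 + 45 = 58
  ADD R0, R4  → R0 = 58 + 2 = 60
Final: R0 = 60

60


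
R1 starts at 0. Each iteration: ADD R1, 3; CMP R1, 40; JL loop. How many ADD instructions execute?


Loop trace (R1 starts at 0, target 40, step 3):
  ADD #1: R1 = 0 + 3 = 3  → 3 < 40, loop
  ADD #2: R1 = 3 + 3 = 6  → 6 < 40, loop
  ADD #3: R1 = 6 + 3 = 9  → 9 < 40, loop
  ADD #4: R1 = 9 + 3 = 12  → 12 < 40, loop
  ADD #5: R1 = 12 + 3 = 15  → 15 < 40, loop
  ADD #6: R1 = 15 + 3 = 18  → 18 < 40, loop
  ADD #7: R1 = 18 + 3 = 21  → 21 < 40, loop
  ADD #8: R1 = 21 + 3 = 24  → 24 < 40, loop
  ADD #9: R1 = 24 + 3 = 27  → 27 < 40, loop
  ADD #10: R1 = 27 + 3 = 30  → 30 < 40, loop
  ADD #11: R1 = 30 + 3 = 33  → 33 < 40, loop
  ADD #12: R1 = 33 + 3 = 36  → 36 < 40, loop
  ADD #13: R1 = 36 + 3 = 39  → 39 < 40, loop
  ADD #14: R1 = 39 + 3 = 42  → 42 >= 40, exit
Total ADD instructions: 14

14


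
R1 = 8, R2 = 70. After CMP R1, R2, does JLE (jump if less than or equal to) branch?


Trace:
  R1 = 8, R2 = 70
  CMP R1, R2  → compares 8 vs 70
  JLE checks: is 8 less than or equal to 70?
  8 < 70, so condition is true
Branch taken: Yes

Yes


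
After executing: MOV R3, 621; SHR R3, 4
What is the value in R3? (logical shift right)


Register state trace:
  MOV R3, 621  → R3 = 621
  SHR R3, 4  → R3 = 621 >> 4 = 621 // 2^4 = 38
Final: R3 = 38

38


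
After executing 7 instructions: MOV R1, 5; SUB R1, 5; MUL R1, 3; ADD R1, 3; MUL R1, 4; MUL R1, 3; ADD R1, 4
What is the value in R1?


Register state trace:
  MOV R1, 5  → R1 = 5
  SUB R1, 5  → R1 = 5 - 5 = 0
  MUL R1, 3  → R1 = 0 * 3 = 0
  ADD R1, 3  → R1 = 0 + 3 = 3
  MUL R1, 4  → R1 = 3 * 4 = 12
  MUL R1, 3  → R1 = 12 * 3 = 36
  ADD R1, 4  → R1 = 36 + 4 = 40
Final: R1 = 40

40


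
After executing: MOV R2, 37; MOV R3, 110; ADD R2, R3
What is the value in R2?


Register state trace:
  MOV R2, 37  → R2 = 37
  MOV R3, 110  → R3 = 110
  ADD R2, R3  → R2 = 37 + 110 = 147
Final: R2 = 147

147


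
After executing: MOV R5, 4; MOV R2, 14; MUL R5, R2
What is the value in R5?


Register state trace:
  MOV R5, 4  → R5 = 4
  MOV R2, 14  → R2 = 14
  MUL R5, R2  → R5 = 4 * 14 = 56
Final: R5 = 56

56


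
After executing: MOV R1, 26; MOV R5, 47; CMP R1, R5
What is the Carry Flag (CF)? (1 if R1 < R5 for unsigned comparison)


Register state trace:
  MOV R1, 26  → R1 = 26
  MOV R5, 47  → R5 = 47
  CMP R1, R5  → unsigned 26 - 47: borrow occurs
  26 < 47, so CF = 1
CF = 1

1


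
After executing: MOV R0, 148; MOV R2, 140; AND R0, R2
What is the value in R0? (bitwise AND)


Register state trace:
  MOV R0, 148  → R0 = 148 (0b10010100)
  MOV R2, 140  → R2 = 140 (0b10001100)
  AND R0, R2  → R0 = 148 AND 140 = 132 (0b10000100)
Final: R0 = 132

132


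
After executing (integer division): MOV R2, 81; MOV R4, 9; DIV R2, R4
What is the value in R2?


Register state trace:
  MOV R2, 81  → R2 = 81
  MOV R4, 9  → R4 = 9
  DIV R2, R4  → R2 = 81 // 9 = 9
Final: R2 = 9

9


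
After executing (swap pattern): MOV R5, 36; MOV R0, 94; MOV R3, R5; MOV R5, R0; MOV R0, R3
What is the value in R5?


Register state trace (swap pattern):
  MOV R5, 36  → R5 = 36
  MOV R0, 94  → R0 = 94
  MOV R3, R5  → R3 = 36  (save R5)
  MOV R5, R0  → R5 = 94  (R5 gets R0's value)
  MOV R0, R3  → R0 = 36  (R0 gets saved value)
Final: R5 = 94

94


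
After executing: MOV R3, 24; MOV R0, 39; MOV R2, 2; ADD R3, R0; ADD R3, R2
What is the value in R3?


Register state trace:
  MOV R3, 24  → R3 = 24
  MOV R0, 39  → R0 = 39
  MOV R2, 2  → R2 = 2
  ADD R3, R0  → R3 = 24 + 39 = 63
  ADD R3, R2  → R3 = 63 + 2 = 65
Final: R3 = 65

65


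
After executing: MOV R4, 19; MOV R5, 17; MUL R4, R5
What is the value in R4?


Register state trace:
  MOV R4, 19  → R4 = 19
  MOV R5, 17  → R5 = 17
  MUL R4, R5  → R4 = 19 * 17 = 323
Final: R4 = 323

323


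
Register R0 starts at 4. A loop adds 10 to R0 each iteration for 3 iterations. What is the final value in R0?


Starting value: R0 = 4
  Iter 1: R0 = 4 + 10 = 14
  Iter 2: R0 = 14 + 10 = 24
  Iter 3: R0 = 24 + 10 = 34
Final: R0 = 34

34


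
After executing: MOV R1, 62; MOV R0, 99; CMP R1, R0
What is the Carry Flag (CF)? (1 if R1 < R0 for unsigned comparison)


Register state trace:
  MOV R1, 62  → R1 = 62
  MOV R0, 99  → R0 = 99
  CMP R1, R0  → unsigned 62 - 99: borrow occurs
  62 < 99, so CF = 1
CF = 1

1


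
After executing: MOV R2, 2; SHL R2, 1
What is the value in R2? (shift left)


Register state trace:
  MOV R2, 2  → R2 = 2
  SHL R2, 1  → R2 = 2 << 1 = 2 * 2^1 = 4
Final: R2 = 4

4


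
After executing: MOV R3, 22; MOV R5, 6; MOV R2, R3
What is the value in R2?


Register state trace:
  MOV R3, 22  → R3 = 22
  MOV R5, 6  → R5 = 6
  MOV R2, R3  → R2 = 22
Final: R2 = 22

22


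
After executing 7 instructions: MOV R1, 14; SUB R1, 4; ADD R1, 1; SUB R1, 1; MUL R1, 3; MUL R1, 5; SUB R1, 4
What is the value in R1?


Register state trace:
  MOV R1, 14  → R1 = 14
  SUB R1, 4  → R1 = 14 - 4 = 10
  ADD R1, 1  → R1 = 10 + 1 = 11
  SUB R1, 1  → R1 = 11 - 1 = 10
  MUL R1, 3  → R1 = 10 * 3 = 30
  MUL R1, 5  → R1 = 30 * 5 = 150
  SUB R1, 4  → R1 = 150 - 4 = 146
Final: R1 = 146

146


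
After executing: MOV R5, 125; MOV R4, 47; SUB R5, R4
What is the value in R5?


Register state trace:
  MOV R5, 125  → R5 = 125
  MOV R4, 47  → R4 = 47
  SUB R5, R4  → R5 = 125 - 47 = 78
Final: R5 = 78

78


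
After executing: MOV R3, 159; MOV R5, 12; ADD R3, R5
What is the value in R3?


Register state trace:
  MOV R3, 159  → R3 = 159
  MOV R5, 12  → R5 = 12
  ADD R3, R5  → R3 = 159 + 12 = 171
Final: R3 = 171

171


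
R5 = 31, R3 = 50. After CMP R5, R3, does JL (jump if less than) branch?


Trace:
  R5 = 31, R3 = 50
  CMP R5, R3  → compares 31 vs 50
  JL checks: is 31 less than 50?
  31 < 50, so condition is true
Branch taken: Yes

Yes


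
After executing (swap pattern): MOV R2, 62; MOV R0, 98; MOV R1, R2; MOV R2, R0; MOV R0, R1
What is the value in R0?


Register state trace (swap pattern):
  MOV R2, 62  → R2 = 62
  MOV R0, 98  → R0 = 98
  MOV R1, R2  → R1 = 62  (save R2)
  MOV R2, R0  → R2 = 98  (R2 gets R0's value)
  MOV R0, R1  → R0 = 62  (R0 gets saved value)
Final: R0 = 62

62


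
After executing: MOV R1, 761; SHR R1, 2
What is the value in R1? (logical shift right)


Register state trace:
  MOV R1, 761  → R1 = 761
  SHR R1, 2  → R1 = 761 >> 2 = 761 // 2^2 = 190
Final: R1 = 190

190


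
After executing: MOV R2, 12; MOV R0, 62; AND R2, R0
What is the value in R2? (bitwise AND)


Register state trace:
  MOV R2, 12  → R2 = 12 (0b00001100)
  MOV R0, 62  → R0 = 62 (0b00111110)
  AND R2, R0  → R2 = 12 AND 62 = 12 (0b00001100)
Final: R2 = 12

12
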